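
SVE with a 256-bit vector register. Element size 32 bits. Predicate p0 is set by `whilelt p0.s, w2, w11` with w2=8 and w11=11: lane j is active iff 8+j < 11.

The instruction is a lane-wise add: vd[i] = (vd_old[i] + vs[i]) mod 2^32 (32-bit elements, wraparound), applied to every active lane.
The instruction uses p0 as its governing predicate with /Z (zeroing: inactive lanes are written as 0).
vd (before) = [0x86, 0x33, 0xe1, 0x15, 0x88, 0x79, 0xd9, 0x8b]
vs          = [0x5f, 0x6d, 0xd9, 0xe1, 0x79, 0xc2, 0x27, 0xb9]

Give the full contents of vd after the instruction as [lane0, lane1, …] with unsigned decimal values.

256-bit reg / 32-bit elem → 8 lanes
active while 8+j < 11, i.e. j ∈ [0,3) capped at 8 ⇒ 3
[0] add(0x86,0x5f) = 0xe5
[1] add(0x33,0x6d) = 0xa0
[2] add(0xe1,0xd9) = 0x1ba
[3] tail/zero = 0x00
[4] tail/zero = 0x00
[5] tail/zero = 0x00
[6] tail/zero = 0x00
[7] tail/zero = 0x00

vd = [229, 160, 442, 0, 0, 0, 0, 0]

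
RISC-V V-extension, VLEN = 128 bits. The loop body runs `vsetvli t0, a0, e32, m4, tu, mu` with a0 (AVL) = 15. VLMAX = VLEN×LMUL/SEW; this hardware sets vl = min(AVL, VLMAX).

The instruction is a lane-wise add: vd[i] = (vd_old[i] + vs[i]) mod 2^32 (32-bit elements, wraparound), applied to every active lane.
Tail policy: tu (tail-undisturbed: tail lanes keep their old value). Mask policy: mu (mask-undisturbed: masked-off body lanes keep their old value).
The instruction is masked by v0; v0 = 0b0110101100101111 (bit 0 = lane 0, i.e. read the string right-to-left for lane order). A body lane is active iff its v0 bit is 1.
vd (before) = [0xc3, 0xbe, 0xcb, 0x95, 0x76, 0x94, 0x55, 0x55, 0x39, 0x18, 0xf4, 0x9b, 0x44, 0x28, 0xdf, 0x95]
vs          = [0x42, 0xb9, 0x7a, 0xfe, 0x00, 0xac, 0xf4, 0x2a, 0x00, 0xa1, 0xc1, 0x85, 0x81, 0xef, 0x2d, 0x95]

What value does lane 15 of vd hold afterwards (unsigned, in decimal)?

VLMAX = (128 × 4) / 32 = 16 lanes
vl ← min(15, 16) = 15
lane  0: add(0xc3,0x42) ⇒ 0x105
lane  1: add(0xbe,0xb9) ⇒ 0x177
lane  2: add(0xcb,0x7a) ⇒ 0x145
lane  3: add(0x95,0xfe) ⇒ 0x193
lane  4: mask-off/keep ⇒ 0x76
lane  5: add(0x94,0xac) ⇒ 0x140
lane  6: mask-off/keep ⇒ 0x55
lane  7: mask-off/keep ⇒ 0x55
lane  8: add(0x39,0x00) ⇒ 0x39
lane  9: add(0x18,0xa1) ⇒ 0xb9
lane 10: mask-off/keep ⇒ 0xf4
lane 11: add(0x9b,0x85) ⇒ 0x120
lane 12: mask-off/keep ⇒ 0x44
lane 13: add(0x28,0xef) ⇒ 0x117
lane 14: add(0xdf,0x2d) ⇒ 0x10c
lane 15: tail/keep ⇒ 0x95

vd[15] = 149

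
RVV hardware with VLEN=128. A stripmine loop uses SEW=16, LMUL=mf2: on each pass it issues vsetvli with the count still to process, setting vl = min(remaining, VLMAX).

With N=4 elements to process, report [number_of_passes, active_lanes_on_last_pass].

VLMAX = (128 × 1/2) / 16 = 4 lanes
N=4: ⌈4/4⌉ = 1 iters; last vl = 4 − 0×4 = 4

[iterations, last_vl] = [1, 4]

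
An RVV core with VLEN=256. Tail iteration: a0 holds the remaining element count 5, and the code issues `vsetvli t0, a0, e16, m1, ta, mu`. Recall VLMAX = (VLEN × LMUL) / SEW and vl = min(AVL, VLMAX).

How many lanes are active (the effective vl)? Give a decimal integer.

vl = 5

VLMAX = VLEN×LMUL/SEW = 256×1/16 = 16
vl = min(AVL, VLMAX) = min(5, 16) = 5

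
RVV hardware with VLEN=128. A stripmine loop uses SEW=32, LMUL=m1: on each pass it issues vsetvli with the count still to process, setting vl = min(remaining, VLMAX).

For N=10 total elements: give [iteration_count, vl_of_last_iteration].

[iterations, last_vl] = [3, 2]

lanes per group: 128·1/32 = 4
10 elements at 4/iter → 3 passes, remainder 2 on the last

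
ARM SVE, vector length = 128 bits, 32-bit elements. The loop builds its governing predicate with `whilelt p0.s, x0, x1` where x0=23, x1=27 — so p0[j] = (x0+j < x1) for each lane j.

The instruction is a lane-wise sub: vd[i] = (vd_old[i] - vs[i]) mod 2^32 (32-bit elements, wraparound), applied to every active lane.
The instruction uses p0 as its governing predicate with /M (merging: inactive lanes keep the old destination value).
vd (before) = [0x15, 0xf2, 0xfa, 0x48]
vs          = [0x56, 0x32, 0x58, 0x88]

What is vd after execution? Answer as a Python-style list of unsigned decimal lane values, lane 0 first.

lane count: 128 div 32 = 4
active while 23+j < 27, i.e. j ∈ [0,4) capped at 4 ⇒ 4
[0] sub(0x15,0x56) = 0xffffffbf
[1] sub(0xf2,0x32) = 0xc0
[2] sub(0xfa,0x58) = 0xa2
[3] sub(0x48,0x88) = 0xffffffc0

vd = [4294967231, 192, 162, 4294967232]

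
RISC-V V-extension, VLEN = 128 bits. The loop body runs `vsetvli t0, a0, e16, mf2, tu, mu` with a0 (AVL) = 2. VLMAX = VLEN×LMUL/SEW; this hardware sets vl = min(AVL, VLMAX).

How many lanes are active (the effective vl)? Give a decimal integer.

VLMAX = (128 × 1/2) / 16 = 4 lanes
vl ← min(2, 4) = 2

vl = 2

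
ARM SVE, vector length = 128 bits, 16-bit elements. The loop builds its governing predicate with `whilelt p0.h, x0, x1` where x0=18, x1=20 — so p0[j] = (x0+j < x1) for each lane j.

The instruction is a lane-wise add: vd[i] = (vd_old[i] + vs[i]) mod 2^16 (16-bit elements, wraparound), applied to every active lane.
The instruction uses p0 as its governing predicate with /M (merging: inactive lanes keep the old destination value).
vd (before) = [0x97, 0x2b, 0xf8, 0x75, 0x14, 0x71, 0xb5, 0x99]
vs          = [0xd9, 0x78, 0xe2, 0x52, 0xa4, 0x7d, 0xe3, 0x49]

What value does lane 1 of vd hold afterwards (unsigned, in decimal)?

lane count: 128 div 16 = 8
whilelt: lane j active iff 18+j < 20 → j < 2 → 2 active
lane  0: add(0x97,0xd9) ⇒ 0x170
lane  1: add(0x2b,0x78) ⇒ 0xa3
lane  2: tail/keep ⇒ 0xf8
lane  3: tail/keep ⇒ 0x75
lane  4: tail/keep ⇒ 0x14
lane  5: tail/keep ⇒ 0x71
lane  6: tail/keep ⇒ 0xb5
lane  7: tail/keep ⇒ 0x99

vd[1] = 163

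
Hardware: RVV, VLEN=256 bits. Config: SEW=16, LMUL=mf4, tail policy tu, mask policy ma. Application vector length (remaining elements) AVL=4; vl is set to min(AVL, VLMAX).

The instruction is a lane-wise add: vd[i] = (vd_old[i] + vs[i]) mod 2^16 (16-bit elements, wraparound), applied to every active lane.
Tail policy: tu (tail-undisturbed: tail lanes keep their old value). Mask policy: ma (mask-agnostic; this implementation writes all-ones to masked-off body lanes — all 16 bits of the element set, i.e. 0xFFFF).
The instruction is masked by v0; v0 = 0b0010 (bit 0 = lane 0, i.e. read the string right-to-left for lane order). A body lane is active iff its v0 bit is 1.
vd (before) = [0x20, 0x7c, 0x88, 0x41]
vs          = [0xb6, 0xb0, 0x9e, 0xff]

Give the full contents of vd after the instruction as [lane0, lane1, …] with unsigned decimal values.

lanes per group: 256·1/4/16 = 4
vl = min(AVL, VLMAX) = min(4, 4) = 4
  i=0: mask-off/ones → 65535
  i=1: add(0x7c,0xb0) → 300
  i=2: mask-off/ones → 65535
  i=3: mask-off/ones → 65535

vd = [65535, 300, 65535, 65535]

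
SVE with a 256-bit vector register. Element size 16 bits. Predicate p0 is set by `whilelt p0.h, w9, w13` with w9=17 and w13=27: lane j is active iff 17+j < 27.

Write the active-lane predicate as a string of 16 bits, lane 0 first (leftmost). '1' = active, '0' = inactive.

256-bit reg / 16-bit elem → 16 lanes
p0[j] = (17+j < 27); true for j=0..9 → 10 lanes set
bits (lane 0 leftmost): 1111111111000000

predicate = 1111111111000000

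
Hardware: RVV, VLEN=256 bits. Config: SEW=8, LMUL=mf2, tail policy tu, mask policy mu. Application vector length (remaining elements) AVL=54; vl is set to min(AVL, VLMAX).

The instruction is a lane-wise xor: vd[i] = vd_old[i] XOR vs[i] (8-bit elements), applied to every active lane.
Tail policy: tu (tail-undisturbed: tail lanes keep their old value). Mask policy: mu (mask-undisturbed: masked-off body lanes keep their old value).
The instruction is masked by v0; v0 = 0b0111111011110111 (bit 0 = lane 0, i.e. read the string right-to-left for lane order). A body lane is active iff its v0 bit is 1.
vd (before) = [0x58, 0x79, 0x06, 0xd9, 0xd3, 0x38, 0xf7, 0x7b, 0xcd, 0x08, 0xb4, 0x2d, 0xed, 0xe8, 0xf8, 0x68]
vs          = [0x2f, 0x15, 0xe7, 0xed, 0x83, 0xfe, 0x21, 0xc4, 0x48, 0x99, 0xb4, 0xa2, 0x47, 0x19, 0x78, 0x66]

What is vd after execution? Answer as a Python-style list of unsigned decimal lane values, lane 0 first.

vd = [119, 108, 225, 217, 80, 198, 214, 191, 205, 145, 0, 143, 170, 241, 128, 104]

VLMAX = (256 × 1/2) / 8 = 16 lanes
vl ← min(54, 16) = 16
[0] xor(0x58,0x2f) = 0x77
[1] xor(0x79,0x15) = 0x6c
[2] xor(0x06,0xe7) = 0xe1
[3] mask-off/keep = 0xd9
[4] xor(0xd3,0x83) = 0x50
[5] xor(0x38,0xfe) = 0xc6
[6] xor(0xf7,0x21) = 0xd6
[7] xor(0x7b,0xc4) = 0xbf
[8] mask-off/keep = 0xcd
[9] xor(0x08,0x99) = 0x91
[10] xor(0xb4,0xb4) = 0x00
[11] xor(0x2d,0xa2) = 0x8f
[12] xor(0xed,0x47) = 0xaa
[13] xor(0xe8,0x19) = 0xf1
[14] xor(0xf8,0x78) = 0x80
[15] mask-off/keep = 0x68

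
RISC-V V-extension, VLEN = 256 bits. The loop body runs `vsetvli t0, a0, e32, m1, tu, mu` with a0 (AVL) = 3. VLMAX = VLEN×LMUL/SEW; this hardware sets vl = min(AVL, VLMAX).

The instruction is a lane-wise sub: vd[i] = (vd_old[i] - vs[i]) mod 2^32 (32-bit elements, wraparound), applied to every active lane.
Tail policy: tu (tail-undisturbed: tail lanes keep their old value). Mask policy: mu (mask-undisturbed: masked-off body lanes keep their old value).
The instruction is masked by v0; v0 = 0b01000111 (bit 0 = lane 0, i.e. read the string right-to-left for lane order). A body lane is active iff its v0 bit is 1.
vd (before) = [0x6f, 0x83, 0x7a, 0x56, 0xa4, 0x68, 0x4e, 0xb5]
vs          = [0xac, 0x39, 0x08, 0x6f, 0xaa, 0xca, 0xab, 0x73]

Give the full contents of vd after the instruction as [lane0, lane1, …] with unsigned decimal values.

lanes per group: 256·1/32 = 8
vl ← min(3, 8) = 3
vd[0] sub(0x6f,0xac) -> 0xffffffc3
vd[1] sub(0x83,0x39) -> 0x4a
vd[2] sub(0x7a,0x08) -> 0x72
vd[3] tail/keep -> 0x56
vd[4] tail/keep -> 0xa4
vd[5] tail/keep -> 0x68
vd[6] tail/keep -> 0x4e
vd[7] tail/keep -> 0xb5

vd = [4294967235, 74, 114, 86, 164, 104, 78, 181]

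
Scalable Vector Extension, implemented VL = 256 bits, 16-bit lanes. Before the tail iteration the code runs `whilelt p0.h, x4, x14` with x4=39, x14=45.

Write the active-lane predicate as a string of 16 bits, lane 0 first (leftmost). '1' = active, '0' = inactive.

register lanes = 256/16 = 16
active while 39+j < 45, i.e. j ∈ [0,6) capped at 16 ⇒ 6
bits (lane 0 leftmost): 1111110000000000

predicate = 1111110000000000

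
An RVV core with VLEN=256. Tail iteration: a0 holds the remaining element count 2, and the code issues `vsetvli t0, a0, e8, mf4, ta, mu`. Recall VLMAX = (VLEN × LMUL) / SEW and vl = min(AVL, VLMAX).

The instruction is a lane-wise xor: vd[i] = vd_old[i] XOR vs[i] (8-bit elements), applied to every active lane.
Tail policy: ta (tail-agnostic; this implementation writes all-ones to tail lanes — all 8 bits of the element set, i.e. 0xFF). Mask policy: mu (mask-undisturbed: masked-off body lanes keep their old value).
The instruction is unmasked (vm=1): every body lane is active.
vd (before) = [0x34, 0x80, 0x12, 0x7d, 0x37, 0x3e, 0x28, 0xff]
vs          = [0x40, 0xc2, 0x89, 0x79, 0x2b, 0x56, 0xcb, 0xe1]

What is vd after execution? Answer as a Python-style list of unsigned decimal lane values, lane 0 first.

VLMAX = VLEN×LMUL/SEW = 256×1/4/8 = 8
vl ← min(2, 8) = 2
[0] xor(0x34,0x40) = 0x74
[1] xor(0x80,0xc2) = 0x42
[2] tail/ones = 0xff
[3] tail/ones = 0xff
[4] tail/ones = 0xff
[5] tail/ones = 0xff
[6] tail/ones = 0xff
[7] tail/ones = 0xff

vd = [116, 66, 255, 255, 255, 255, 255, 255]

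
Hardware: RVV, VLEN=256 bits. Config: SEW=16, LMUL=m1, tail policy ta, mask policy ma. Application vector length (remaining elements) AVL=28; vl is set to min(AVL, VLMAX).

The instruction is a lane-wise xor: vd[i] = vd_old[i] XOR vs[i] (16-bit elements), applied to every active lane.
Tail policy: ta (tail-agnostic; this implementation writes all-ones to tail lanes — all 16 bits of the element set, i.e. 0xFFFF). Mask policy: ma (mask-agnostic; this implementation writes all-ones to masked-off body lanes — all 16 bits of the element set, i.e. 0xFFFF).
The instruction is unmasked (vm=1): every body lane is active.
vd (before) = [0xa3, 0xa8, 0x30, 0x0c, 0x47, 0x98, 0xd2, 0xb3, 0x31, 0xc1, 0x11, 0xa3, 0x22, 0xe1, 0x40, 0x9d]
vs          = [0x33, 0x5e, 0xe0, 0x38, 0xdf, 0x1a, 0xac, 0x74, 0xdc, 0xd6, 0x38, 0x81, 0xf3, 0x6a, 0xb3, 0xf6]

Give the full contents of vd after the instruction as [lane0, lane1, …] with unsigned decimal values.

VLMAX = VLEN×LMUL/SEW = 256×1/16 = 16
AVL=28 > VLMAX=16, so vl = 16
[0] xor(0xa3,0x33) = 0x90
[1] xor(0xa8,0x5e) = 0xf6
[2] xor(0x30,0xe0) = 0xd0
[3] xor(0x0c,0x38) = 0x34
[4] xor(0x47,0xdf) = 0x98
[5] xor(0x98,0x1a) = 0x82
[6] xor(0xd2,0xac) = 0x7e
[7] xor(0xb3,0x74) = 0xc7
[8] xor(0x31,0xdc) = 0xed
[9] xor(0xc1,0xd6) = 0x17
[10] xor(0x11,0x38) = 0x29
[11] xor(0xa3,0x81) = 0x22
[12] xor(0x22,0xf3) = 0xd1
[13] xor(0xe1,0x6a) = 0x8b
[14] xor(0x40,0xb3) = 0xf3
[15] xor(0x9d,0xf6) = 0x6b

vd = [144, 246, 208, 52, 152, 130, 126, 199, 237, 23, 41, 34, 209, 139, 243, 107]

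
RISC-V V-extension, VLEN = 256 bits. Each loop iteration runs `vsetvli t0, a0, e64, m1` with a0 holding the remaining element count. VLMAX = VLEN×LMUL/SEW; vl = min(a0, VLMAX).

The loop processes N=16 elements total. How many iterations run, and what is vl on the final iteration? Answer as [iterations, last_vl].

[iterations, last_vl] = [4, 4]

VLMAX = (256 × 1) / 64 = 4 lanes
iterations = ceil(16/4) = 4; final-pass vl = 4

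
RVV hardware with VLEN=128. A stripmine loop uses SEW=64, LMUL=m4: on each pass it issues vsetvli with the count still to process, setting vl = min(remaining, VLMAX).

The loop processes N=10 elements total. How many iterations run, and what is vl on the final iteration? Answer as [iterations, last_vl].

[iterations, last_vl] = [2, 2]

VLMAX = VLEN×LMUL/SEW = 128×4/64 = 8
N=10: ⌈10/8⌉ = 2 iters; last vl = 10 − 1×8 = 2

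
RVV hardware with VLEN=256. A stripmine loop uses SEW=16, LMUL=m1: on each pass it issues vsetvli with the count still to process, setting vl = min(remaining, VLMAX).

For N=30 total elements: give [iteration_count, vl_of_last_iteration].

VLMAX = (256 × 1) / 16 = 16 lanes
iterations = ceil(30/16) = 2; final-pass vl = 14

[iterations, last_vl] = [2, 14]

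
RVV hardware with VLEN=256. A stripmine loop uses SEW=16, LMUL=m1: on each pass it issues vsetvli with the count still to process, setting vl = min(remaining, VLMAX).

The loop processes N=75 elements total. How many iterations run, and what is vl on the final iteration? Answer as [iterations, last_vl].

[iterations, last_vl] = [5, 11]

lanes per group: 256·1/16 = 16
N=75: ⌈75/16⌉ = 5 iters; last vl = 75 − 4×16 = 11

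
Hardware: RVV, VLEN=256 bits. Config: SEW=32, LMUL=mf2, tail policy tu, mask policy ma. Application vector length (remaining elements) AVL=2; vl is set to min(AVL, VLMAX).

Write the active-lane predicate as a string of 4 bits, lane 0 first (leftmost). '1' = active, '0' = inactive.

predicate = 1100

VLMAX = (256 × 1/2) / 32 = 4 lanes
vl = min(AVL, VLMAX) = min(2, 4) = 2
bits (lane 0 leftmost): 1100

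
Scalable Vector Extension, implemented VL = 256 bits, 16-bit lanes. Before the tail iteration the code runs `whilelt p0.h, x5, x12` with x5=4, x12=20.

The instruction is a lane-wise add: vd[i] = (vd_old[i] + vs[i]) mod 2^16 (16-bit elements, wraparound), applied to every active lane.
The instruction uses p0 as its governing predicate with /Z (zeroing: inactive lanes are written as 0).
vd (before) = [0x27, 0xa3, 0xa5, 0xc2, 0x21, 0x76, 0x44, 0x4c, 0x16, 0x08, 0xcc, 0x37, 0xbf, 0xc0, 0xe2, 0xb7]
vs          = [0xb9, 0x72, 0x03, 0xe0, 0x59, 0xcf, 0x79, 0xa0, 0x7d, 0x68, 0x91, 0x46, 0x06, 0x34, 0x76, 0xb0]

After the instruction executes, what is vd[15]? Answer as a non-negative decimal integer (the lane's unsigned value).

256-bit reg / 16-bit elem → 16 lanes
whilelt: lane j active iff 4+j < 20 → j < 16 → 16 active
lane  0: add(0x27,0xb9) ⇒ 0xe0
lane  1: add(0xa3,0x72) ⇒ 0x115
lane  2: add(0xa5,0x03) ⇒ 0xa8
lane  3: add(0xc2,0xe0) ⇒ 0x1a2
lane  4: add(0x21,0x59) ⇒ 0x7a
lane  5: add(0x76,0xcf) ⇒ 0x145
lane  6: add(0x44,0x79) ⇒ 0xbd
lane  7: add(0x4c,0xa0) ⇒ 0xec
lane  8: add(0x16,0x7d) ⇒ 0x93
lane  9: add(0x08,0x68) ⇒ 0x70
lane 10: add(0xcc,0x91) ⇒ 0x15d
lane 11: add(0x37,0x46) ⇒ 0x7d
lane 12: add(0xbf,0x06) ⇒ 0xc5
lane 13: add(0xc0,0x34) ⇒ 0xf4
lane 14: add(0xe2,0x76) ⇒ 0x158
lane 15: add(0xb7,0xb0) ⇒ 0x167

vd[15] = 359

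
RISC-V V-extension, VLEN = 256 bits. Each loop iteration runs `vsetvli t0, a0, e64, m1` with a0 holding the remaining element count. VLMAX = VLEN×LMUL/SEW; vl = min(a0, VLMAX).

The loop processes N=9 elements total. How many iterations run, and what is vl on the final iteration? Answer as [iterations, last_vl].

[iterations, last_vl] = [3, 1]

VLMAX = (256 × 1) / 64 = 4 lanes
N=9: ⌈9/4⌉ = 3 iters; last vl = 9 − 2×4 = 1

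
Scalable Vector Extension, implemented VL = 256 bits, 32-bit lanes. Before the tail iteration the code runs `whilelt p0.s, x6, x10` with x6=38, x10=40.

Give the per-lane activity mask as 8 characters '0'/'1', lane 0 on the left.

lane count: 256 div 32 = 8
active while 38+j < 40, i.e. j ∈ [0,2) capped at 8 ⇒ 2
bits (lane 0 leftmost): 11000000

predicate = 11000000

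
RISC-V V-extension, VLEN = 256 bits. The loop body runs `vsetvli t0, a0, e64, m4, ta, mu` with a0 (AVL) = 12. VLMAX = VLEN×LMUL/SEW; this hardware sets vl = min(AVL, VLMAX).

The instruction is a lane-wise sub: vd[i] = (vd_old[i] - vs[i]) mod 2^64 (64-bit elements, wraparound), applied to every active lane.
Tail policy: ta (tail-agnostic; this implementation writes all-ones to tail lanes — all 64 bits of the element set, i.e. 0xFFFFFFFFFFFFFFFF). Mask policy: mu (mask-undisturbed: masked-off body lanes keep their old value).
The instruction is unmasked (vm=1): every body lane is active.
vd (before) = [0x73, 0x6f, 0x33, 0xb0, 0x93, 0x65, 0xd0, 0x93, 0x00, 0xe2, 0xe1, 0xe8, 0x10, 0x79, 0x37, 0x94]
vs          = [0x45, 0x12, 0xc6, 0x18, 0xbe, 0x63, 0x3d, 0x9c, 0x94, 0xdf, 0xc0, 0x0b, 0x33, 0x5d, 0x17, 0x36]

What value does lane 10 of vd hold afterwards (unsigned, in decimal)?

lanes per group: 256·4/64 = 16
AVL=12 ≤ VLMAX=16, so vl = 12
vd[0] sub(0x73,0x45) -> 0x2e
vd[1] sub(0x6f,0x12) -> 0x5d
vd[2] sub(0x33,0xc6) -> 0xffffffffffffff6d
vd[3] sub(0xb0,0x18) -> 0x98
vd[4] sub(0x93,0xbe) -> 0xffffffffffffffd5
vd[5] sub(0x65,0x63) -> 0x02
vd[6] sub(0xd0,0x3d) -> 0x93
vd[7] sub(0x93,0x9c) -> 0xfffffffffffffff7
vd[8] sub(0x00,0x94) -> 0xffffffffffffff6c
vd[9] sub(0xe2,0xdf) -> 0x03
vd[10] sub(0xe1,0xc0) -> 0x21
vd[11] sub(0xe8,0x0b) -> 0xdd
vd[12] tail/ones -> 0xffffffffffffffff
vd[13] tail/ones -> 0xffffffffffffffff
vd[14] tail/ones -> 0xffffffffffffffff
vd[15] tail/ones -> 0xffffffffffffffff

vd[10] = 33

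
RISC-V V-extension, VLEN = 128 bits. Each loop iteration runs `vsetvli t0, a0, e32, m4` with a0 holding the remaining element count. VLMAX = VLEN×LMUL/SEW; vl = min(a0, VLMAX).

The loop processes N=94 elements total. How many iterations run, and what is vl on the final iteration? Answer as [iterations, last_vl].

VLMAX = VLEN×LMUL/SEW = 128×4/32 = 16
N=94: ⌈94/16⌉ = 6 iters; last vl = 94 − 5×16 = 14

[iterations, last_vl] = [6, 14]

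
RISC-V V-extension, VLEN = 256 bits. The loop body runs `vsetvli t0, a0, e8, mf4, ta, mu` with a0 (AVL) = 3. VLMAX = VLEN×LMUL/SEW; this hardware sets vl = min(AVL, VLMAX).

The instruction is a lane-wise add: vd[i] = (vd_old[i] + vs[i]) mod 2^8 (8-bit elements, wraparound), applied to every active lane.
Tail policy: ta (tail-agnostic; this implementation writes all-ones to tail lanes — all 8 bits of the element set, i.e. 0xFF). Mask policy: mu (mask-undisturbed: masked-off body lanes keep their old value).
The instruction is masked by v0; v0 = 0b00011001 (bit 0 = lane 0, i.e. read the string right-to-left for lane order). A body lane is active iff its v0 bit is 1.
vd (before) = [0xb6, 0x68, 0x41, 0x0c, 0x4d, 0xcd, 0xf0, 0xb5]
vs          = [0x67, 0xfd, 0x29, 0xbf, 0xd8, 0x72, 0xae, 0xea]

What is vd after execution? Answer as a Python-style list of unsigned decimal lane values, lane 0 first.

vd = [29, 104, 65, 255, 255, 255, 255, 255]

VLMAX = VLEN×LMUL/SEW = 256×1/4/8 = 8
vl ← min(3, 8) = 3
  i=0: add(0xb6,0x67) → 29
  i=1: mask-off/keep → 104
  i=2: mask-off/keep → 65
  i=3: tail/ones → 255
  i=4: tail/ones → 255
  i=5: tail/ones → 255
  i=6: tail/ones → 255
  i=7: tail/ones → 255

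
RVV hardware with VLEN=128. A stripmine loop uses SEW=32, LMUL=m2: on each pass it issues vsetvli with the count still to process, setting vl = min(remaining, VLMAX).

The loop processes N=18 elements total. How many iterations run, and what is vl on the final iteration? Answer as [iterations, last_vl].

VLMAX = VLEN×LMUL/SEW = 128×2/32 = 8
N=18: ⌈18/8⌉ = 3 iters; last vl = 18 − 2×8 = 2

[iterations, last_vl] = [3, 2]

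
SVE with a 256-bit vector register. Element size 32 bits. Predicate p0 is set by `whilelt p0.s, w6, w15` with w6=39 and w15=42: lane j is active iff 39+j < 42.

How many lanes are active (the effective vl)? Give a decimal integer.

vl = 3

register lanes = 256/32 = 8
active while 39+j < 42, i.e. j ∈ [0,3) capped at 8 ⇒ 3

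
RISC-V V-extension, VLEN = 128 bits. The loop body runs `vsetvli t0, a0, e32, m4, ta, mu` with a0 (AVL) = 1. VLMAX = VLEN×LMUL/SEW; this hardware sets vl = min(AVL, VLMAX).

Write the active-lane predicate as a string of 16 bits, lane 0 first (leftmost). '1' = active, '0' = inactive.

predicate = 1000000000000000

VLMAX = (128 × 4) / 32 = 16 lanes
AVL=1 ≤ VLMAX=16, so vl = 1
bits (lane 0 leftmost): 1000000000000000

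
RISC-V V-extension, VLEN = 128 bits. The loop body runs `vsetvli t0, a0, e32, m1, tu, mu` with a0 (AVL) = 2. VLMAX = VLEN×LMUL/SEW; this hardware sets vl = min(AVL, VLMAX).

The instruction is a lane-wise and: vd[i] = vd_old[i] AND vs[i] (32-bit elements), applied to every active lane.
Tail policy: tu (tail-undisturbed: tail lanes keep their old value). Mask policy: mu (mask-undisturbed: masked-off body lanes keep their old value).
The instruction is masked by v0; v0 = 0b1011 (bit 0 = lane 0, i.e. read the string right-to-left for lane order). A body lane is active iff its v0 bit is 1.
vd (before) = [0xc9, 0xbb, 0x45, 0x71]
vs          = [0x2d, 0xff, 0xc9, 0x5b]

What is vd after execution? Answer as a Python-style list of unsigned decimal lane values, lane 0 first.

VLMAX = (128 × 1) / 32 = 4 lanes
vl ← min(2, 4) = 2
[0] and(0xc9,0x2d) = 0x09
[1] and(0xbb,0xff) = 0xbb
[2] tail/keep = 0x45
[3] tail/keep = 0x71

vd = [9, 187, 69, 113]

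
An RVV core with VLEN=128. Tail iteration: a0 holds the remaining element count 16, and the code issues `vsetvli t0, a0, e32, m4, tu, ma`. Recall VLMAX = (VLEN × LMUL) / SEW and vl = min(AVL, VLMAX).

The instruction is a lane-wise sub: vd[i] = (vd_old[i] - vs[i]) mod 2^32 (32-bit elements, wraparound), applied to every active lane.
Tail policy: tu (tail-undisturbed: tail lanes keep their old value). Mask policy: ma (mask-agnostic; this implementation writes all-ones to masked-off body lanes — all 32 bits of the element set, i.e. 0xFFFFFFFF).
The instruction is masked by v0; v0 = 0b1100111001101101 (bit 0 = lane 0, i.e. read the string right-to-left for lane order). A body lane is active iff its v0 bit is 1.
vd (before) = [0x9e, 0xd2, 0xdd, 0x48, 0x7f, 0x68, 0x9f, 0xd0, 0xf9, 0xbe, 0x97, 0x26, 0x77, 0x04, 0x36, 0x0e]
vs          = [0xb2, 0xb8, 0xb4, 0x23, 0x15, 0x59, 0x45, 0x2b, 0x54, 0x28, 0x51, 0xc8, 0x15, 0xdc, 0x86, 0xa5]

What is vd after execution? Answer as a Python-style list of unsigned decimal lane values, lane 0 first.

lanes per group: 128·4/32 = 16
vl ← min(16, 16) = 16
[0] sub(0x9e,0xb2) = 0xffffffec
[1] mask-off/ones = 0xffffffff
[2] sub(0xdd,0xb4) = 0x29
[3] sub(0x48,0x23) = 0x25
[4] mask-off/ones = 0xffffffff
[5] sub(0x68,0x59) = 0x0f
[6] sub(0x9f,0x45) = 0x5a
[7] mask-off/ones = 0xffffffff
[8] mask-off/ones = 0xffffffff
[9] sub(0xbe,0x28) = 0x96
[10] sub(0x97,0x51) = 0x46
[11] sub(0x26,0xc8) = 0xffffff5e
[12] mask-off/ones = 0xffffffff
[13] mask-off/ones = 0xffffffff
[14] sub(0x36,0x86) = 0xffffffb0
[15] sub(0x0e,0xa5) = 0xffffff69

vd = [4294967276, 4294967295, 41, 37, 4294967295, 15, 90, 4294967295, 4294967295, 150, 70, 4294967134, 4294967295, 4294967295, 4294967216, 4294967145]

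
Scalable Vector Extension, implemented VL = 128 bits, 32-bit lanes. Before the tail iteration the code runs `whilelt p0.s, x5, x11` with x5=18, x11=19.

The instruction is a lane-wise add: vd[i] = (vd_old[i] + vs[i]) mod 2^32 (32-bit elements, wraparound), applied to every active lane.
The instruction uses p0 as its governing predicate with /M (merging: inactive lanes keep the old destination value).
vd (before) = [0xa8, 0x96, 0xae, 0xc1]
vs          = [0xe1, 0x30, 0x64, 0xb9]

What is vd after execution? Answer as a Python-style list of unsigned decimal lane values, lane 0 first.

vd = [393, 150, 174, 193]

128-bit reg / 32-bit elem → 4 lanes
active while 18+j < 19, i.e. j ∈ [0,1) capped at 4 ⇒ 1
lane  0: add(0xa8,0xe1) ⇒ 0x189
lane  1: tail/keep ⇒ 0x96
lane  2: tail/keep ⇒ 0xae
lane  3: tail/keep ⇒ 0xc1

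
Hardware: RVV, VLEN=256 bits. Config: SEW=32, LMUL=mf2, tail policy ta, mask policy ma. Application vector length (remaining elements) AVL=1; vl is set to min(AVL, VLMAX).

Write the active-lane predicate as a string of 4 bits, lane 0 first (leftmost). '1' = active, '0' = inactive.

predicate = 1000

VLMAX = VLEN×LMUL/SEW = 256×1/2/32 = 4
AVL=1 ≤ VLMAX=4, so vl = 1
bits (lane 0 leftmost): 1000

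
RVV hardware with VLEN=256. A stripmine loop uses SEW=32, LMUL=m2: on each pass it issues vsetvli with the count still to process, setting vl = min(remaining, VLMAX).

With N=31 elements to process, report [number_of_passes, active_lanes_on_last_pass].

VLMAX = VLEN×LMUL/SEW = 256×2/32 = 16
31 elements at 16/iter → 2 passes, remainder 15 on the last

[iterations, last_vl] = [2, 15]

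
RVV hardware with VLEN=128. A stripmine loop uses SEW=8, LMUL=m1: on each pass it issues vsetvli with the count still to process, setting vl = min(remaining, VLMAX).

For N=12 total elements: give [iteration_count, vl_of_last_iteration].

VLMAX = (128 × 1) / 8 = 16 lanes
12 elements at 16/iter → 1 passes, remainder 12 on the last

[iterations, last_vl] = [1, 12]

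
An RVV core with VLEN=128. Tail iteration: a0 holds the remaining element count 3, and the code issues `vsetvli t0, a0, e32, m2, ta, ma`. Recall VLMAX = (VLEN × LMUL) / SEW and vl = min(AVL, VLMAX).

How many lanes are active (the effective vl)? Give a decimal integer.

VLMAX = (128 × 2) / 32 = 8 lanes
AVL=3 ≤ VLMAX=8, so vl = 3

vl = 3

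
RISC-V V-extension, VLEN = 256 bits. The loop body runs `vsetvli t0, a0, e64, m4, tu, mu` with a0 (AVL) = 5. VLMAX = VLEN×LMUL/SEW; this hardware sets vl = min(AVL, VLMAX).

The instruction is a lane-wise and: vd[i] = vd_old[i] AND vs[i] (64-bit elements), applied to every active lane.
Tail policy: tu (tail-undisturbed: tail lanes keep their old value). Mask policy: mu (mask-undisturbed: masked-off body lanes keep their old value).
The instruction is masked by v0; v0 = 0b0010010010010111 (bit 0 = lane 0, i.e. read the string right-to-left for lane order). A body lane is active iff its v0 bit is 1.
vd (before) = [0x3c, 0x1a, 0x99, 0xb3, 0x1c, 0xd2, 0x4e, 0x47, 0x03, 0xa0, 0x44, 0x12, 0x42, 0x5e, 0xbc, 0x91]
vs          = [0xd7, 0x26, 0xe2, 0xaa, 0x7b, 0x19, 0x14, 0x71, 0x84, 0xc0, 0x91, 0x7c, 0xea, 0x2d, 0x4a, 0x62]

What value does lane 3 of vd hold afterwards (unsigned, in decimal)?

VLMAX = (256 × 4) / 64 = 16 lanes
vl ← min(5, 16) = 5
[0] and(0x3c,0xd7) = 0x14
[1] and(0x1a,0x26) = 0x02
[2] and(0x99,0xe2) = 0x80
[3] mask-off/keep = 0xb3
[4] and(0x1c,0x7b) = 0x18
[5] tail/keep = 0xd2
[6] tail/keep = 0x4e
[7] tail/keep = 0x47
[8] tail/keep = 0x03
[9] tail/keep = 0xa0
[10] tail/keep = 0x44
[11] tail/keep = 0x12
[12] tail/keep = 0x42
[13] tail/keep = 0x5e
[14] tail/keep = 0xbc
[15] tail/keep = 0x91

vd[3] = 179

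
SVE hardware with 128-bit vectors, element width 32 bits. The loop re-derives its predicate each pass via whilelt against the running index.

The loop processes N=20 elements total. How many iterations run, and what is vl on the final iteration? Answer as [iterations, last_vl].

[iterations, last_vl] = [5, 4]

lane count: 128 div 32 = 4
iterations = ceil(20/4) = 5; final-pass vl = 4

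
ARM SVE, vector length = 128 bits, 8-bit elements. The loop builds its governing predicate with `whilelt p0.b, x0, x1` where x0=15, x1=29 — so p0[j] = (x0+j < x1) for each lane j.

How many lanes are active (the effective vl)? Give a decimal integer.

vl = 14

register lanes = 128/8 = 16
active while 15+j < 29, i.e. j ∈ [0,14) capped at 16 ⇒ 14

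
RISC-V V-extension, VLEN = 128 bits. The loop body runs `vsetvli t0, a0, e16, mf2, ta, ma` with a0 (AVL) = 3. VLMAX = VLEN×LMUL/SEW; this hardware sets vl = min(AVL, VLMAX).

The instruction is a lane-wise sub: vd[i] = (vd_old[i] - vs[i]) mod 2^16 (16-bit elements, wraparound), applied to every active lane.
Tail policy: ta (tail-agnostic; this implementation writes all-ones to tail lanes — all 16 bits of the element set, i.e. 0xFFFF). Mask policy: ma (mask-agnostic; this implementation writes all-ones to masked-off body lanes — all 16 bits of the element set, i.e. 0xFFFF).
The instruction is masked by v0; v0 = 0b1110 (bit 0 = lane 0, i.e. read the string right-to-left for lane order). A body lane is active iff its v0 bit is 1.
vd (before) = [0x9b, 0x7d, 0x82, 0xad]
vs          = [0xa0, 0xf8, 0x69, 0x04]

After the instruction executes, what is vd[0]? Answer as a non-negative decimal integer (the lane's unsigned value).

VLMAX = VLEN×LMUL/SEW = 128×1/2/16 = 4
vl = min(AVL, VLMAX) = min(3, 4) = 3
  i=0: mask-off/ones → 65535
  i=1: sub(0x7d,0xf8) → 65413
  i=2: sub(0x82,0x69) → 25
  i=3: tail/ones → 65535

vd[0] = 65535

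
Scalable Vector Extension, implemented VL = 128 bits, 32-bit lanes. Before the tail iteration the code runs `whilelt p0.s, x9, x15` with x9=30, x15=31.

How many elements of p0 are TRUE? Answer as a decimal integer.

128-bit reg / 32-bit elem → 4 lanes
p0[j] = (30+j < 31); true for j=0..0 → 1 lanes set

vl = 1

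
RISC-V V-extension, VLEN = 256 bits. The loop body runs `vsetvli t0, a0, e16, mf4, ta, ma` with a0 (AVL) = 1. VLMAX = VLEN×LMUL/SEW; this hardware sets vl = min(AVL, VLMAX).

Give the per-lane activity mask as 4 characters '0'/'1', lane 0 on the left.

predicate = 1000

lanes per group: 256·1/4/16 = 4
AVL=1 ≤ VLMAX=4, so vl = 1
bits (lane 0 leftmost): 1000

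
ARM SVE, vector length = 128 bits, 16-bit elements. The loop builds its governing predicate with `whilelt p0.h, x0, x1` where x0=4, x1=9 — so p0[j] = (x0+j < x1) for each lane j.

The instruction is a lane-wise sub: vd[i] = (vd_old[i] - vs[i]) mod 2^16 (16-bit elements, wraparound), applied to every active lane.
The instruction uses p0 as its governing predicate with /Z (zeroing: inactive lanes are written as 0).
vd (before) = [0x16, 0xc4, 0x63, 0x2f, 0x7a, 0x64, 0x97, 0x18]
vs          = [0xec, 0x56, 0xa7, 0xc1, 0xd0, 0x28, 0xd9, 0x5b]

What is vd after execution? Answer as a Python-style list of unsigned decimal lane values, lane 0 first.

register lanes = 128/16 = 8
p0[j] = (4+j < 9); true for j=0..4 → 5 lanes set
  i=0: sub(0x16,0xec) → 65322
  i=1: sub(0xc4,0x56) → 110
  i=2: sub(0x63,0xa7) → 65468
  i=3: sub(0x2f,0xc1) → 65390
  i=4: sub(0x7a,0xd0) → 65450
  i=5: tail/zero → 0
  i=6: tail/zero → 0
  i=7: tail/zero → 0

vd = [65322, 110, 65468, 65390, 65450, 0, 0, 0]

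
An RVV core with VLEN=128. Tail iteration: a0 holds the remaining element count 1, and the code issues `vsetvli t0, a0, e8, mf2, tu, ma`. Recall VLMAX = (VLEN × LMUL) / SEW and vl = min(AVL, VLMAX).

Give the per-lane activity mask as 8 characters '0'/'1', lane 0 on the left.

predicate = 10000000

VLMAX = VLEN×LMUL/SEW = 128×1/2/8 = 8
AVL=1 ≤ VLMAX=8, so vl = 1
bits (lane 0 leftmost): 10000000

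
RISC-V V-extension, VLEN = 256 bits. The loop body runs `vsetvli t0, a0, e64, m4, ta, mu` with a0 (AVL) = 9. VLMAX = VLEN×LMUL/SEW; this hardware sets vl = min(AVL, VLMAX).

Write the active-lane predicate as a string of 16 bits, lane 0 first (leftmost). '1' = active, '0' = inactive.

predicate = 1111111110000000

VLMAX = VLEN×LMUL/SEW = 256×4/64 = 16
AVL=9 ≤ VLMAX=16, so vl = 9
bits (lane 0 leftmost): 1111111110000000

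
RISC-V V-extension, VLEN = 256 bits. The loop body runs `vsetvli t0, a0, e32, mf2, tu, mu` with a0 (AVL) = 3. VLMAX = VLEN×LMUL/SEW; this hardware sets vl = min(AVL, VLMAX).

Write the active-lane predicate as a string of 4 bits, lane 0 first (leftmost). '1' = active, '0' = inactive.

VLMAX = VLEN×LMUL/SEW = 256×1/2/32 = 4
AVL=3 ≤ VLMAX=4, so vl = 3
bits (lane 0 leftmost): 1110

predicate = 1110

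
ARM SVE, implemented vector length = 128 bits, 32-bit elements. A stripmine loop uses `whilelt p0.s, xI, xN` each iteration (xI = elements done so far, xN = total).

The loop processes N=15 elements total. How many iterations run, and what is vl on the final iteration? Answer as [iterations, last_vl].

[iterations, last_vl] = [4, 3]

128-bit reg / 32-bit elem → 4 lanes
iterations = ceil(15/4) = 4; final-pass vl = 3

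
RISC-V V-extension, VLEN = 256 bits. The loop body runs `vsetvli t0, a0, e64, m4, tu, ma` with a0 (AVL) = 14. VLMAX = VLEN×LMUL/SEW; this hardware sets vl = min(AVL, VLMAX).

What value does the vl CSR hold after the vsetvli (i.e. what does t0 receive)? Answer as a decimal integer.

vl = 14

VLMAX = VLEN×LMUL/SEW = 256×4/64 = 16
vl ← min(14, 16) = 14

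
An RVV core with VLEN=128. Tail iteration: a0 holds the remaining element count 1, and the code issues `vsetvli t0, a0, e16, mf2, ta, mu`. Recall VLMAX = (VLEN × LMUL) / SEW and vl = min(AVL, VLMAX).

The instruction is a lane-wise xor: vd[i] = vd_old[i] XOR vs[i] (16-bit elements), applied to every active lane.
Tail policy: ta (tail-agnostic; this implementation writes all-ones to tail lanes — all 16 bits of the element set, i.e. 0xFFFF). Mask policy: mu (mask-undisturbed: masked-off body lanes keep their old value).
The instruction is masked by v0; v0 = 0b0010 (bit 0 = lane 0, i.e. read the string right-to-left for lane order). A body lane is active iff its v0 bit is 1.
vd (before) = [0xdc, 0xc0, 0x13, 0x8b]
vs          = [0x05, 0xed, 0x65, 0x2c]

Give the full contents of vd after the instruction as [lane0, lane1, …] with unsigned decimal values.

VLMAX = VLEN×LMUL/SEW = 128×1/2/16 = 4
vl ← min(1, 4) = 1
vd[0] mask-off/keep -> 0xdc
vd[1] tail/ones -> 0xffff
vd[2] tail/ones -> 0xffff
vd[3] tail/ones -> 0xffff

vd = [220, 65535, 65535, 65535]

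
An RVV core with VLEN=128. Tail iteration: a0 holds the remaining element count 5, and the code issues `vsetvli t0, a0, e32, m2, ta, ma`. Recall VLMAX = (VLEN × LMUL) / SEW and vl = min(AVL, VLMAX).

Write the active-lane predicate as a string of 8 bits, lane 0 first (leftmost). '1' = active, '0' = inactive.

predicate = 11111000

VLMAX = (128 × 2) / 32 = 8 lanes
vl ← min(5, 8) = 5
bits (lane 0 leftmost): 11111000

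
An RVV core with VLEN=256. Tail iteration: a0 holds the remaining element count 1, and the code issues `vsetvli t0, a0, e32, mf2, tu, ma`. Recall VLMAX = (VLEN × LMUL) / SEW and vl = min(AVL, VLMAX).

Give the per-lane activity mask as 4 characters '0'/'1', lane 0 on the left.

VLMAX = VLEN×LMUL/SEW = 256×1/2/32 = 4
AVL=1 ≤ VLMAX=4, so vl = 1
bits (lane 0 leftmost): 1000

predicate = 1000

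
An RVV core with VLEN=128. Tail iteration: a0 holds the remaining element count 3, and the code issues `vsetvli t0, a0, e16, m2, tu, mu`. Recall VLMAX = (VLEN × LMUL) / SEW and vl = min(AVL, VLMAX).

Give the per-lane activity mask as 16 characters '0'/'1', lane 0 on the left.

lanes per group: 128·2/16 = 16
AVL=3 ≤ VLMAX=16, so vl = 3
bits (lane 0 leftmost): 1110000000000000

predicate = 1110000000000000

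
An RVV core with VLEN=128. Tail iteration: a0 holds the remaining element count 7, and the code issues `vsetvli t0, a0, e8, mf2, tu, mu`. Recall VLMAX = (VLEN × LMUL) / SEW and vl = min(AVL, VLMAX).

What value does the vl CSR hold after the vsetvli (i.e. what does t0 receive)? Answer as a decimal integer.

lanes per group: 128·1/2/8 = 8
vl ← min(7, 8) = 7

vl = 7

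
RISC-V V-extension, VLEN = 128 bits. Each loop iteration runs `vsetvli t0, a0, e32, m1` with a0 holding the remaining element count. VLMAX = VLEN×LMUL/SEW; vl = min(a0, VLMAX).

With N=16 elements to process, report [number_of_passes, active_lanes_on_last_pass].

[iterations, last_vl] = [4, 4]

VLMAX = VLEN×LMUL/SEW = 128×1/32 = 4
16 elements at 4/iter → 4 passes, remainder 4 on the last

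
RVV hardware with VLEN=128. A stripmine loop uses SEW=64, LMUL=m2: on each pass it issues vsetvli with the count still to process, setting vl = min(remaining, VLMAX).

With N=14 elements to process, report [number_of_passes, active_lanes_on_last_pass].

[iterations, last_vl] = [4, 2]

VLMAX = VLEN×LMUL/SEW = 128×2/64 = 4
N=14: ⌈14/4⌉ = 4 iters; last vl = 14 − 3×4 = 2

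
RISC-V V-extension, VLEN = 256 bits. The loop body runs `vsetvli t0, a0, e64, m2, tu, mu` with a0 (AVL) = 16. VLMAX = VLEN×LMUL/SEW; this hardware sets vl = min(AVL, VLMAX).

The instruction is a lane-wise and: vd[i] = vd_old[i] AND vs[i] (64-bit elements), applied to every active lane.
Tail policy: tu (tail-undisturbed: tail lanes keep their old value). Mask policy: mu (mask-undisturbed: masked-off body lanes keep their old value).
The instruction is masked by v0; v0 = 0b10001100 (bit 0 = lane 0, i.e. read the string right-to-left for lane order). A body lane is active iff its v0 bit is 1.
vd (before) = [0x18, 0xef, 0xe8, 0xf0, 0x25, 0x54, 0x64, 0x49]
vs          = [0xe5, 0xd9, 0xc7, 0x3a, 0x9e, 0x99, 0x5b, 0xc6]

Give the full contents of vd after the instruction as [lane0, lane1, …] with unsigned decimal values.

lanes per group: 256·2/64 = 8
vl ← min(16, 8) = 8
  i=0: mask-off/keep → 24
  i=1: mask-off/keep → 239
  i=2: and(0xe8,0xc7) → 192
  i=3: and(0xf0,0x3a) → 48
  i=4: mask-off/keep → 37
  i=5: mask-off/keep → 84
  i=6: mask-off/keep → 100
  i=7: and(0x49,0xc6) → 64

vd = [24, 239, 192, 48, 37, 84, 100, 64]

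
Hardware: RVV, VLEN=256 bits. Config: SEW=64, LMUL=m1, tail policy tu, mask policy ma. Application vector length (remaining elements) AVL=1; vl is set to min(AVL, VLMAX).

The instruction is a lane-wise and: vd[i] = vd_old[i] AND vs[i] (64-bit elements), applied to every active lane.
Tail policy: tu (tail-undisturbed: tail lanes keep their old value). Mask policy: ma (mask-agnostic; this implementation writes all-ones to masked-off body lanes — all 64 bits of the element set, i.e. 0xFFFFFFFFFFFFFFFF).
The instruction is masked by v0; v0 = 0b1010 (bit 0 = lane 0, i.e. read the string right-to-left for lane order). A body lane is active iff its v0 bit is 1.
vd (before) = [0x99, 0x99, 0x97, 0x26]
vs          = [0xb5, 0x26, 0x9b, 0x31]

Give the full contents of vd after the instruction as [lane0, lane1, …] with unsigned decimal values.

vd = [18446744073709551615, 153, 151, 38]

lanes per group: 256·1/64 = 4
vl = min(AVL, VLMAX) = min(1, 4) = 1
lane  0: mask-off/ones ⇒ 0xffffffffffffffff
lane  1: tail/keep ⇒ 0x99
lane  2: tail/keep ⇒ 0x97
lane  3: tail/keep ⇒ 0x26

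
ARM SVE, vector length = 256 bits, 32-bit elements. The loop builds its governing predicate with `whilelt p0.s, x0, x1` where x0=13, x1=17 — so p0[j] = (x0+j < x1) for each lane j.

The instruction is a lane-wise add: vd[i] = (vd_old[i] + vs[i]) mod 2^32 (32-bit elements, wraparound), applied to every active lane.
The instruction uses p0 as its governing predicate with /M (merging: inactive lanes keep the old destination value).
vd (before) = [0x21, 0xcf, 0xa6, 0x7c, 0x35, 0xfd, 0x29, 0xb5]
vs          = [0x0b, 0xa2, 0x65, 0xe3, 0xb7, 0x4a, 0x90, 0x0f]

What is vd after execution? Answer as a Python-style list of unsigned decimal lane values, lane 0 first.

256-bit reg / 32-bit elem → 8 lanes
p0[j] = (13+j < 17); true for j=0..3 → 4 lanes set
[0] add(0x21,0x0b) = 0x2c
[1] add(0xcf,0xa2) = 0x171
[2] add(0xa6,0x65) = 0x10b
[3] add(0x7c,0xe3) = 0x15f
[4] tail/keep = 0x35
[5] tail/keep = 0xfd
[6] tail/keep = 0x29
[7] tail/keep = 0xb5

vd = [44, 369, 267, 351, 53, 253, 41, 181]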